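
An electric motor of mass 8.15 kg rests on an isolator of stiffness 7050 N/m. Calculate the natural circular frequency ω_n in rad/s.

29.4 rad/s

ω_n = √(k/m) = √(7050/8.15) = √865.0 = 29.41 rad/s.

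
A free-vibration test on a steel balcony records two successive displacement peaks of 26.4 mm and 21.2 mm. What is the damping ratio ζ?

Logarithmic decrement δ = (1/n)·ln(x₀/x_n) = (1/1)·ln(26.4/21.2) = (1/1)·ln(1.245) = 0.2194.
ζ = δ/√(4π² + δ²) = 0.2194/√(39.48 + 0.0481) = 0.2194/6.287 = 0.03489.

0.0349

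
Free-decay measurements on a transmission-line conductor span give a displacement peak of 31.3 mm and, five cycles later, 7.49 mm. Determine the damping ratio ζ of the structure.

0.0455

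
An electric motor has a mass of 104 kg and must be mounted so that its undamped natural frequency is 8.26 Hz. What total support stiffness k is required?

280000 N/m

ω_n = 2πf_n = 2π × 8.26 = 51.90 rad/s.
k = m·ω_n² = 104 × 51.90² = 104 × 2694 = 280100 N/m.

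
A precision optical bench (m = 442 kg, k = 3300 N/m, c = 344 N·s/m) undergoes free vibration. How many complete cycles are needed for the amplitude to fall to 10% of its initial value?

3 cycles

ζ = c/(2√(km)) = 344/(2√(3300 × 442)) = 344/2415 = 0.1424.
Logarithmic decrement δ = 2πζ/√(1 − ζ²) = 2π × 0.1424/√(1 − 0.0203) = 0.9040.
x_n/x₀ = e^(−nδ) ≤ 0.1; take ln: n ≥ ln(1/0.1)/δ = 2.303/0.9040 = 2.547.
So 3 complete cycles are required.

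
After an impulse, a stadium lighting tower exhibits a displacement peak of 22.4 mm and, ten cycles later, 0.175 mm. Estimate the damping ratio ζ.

Logarithmic decrement δ = (1/n)·ln(x₀/x_n) = (1/10)·ln(22.4/0.175) = (1/10)·ln(128.0) = 0.4852.
ζ = δ/√(4π² + δ²) = 0.4852/√(39.48 + 0.235) = 0.4852/6.302 = 0.07699.

0.0770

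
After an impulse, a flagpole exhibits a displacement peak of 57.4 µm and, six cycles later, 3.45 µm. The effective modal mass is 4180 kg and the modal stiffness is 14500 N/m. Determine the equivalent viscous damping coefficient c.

Logarithmic decrement δ = (1/n)·ln(x₀/x_n) = (1/6)·ln(57.4/3.45) = (1/6)·ln(16.64) = 0.4686.
ζ = δ/√(4π² + δ²) = 0.4686/√(39.48 + 0.220) = 0.4686/6.301 = 0.07438.
c = ζ · 2√(km) = 0.07438 × 2√(14500 × 4180) = 0.07438 × 15570 = 1158 N·s/m.

1160 N·s/m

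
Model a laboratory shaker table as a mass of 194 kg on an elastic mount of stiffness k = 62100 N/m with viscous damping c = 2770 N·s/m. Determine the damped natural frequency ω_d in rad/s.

16.4 rad/s

ω_n = √(k/m) = √(62100/194) = 17.89 rad/s.
Critical damping c_c = 2√(k·m) = 2√(62100 × 194) = 6942 N·s/m, so ζ = c/c_c = 2770/6942 = 0.3990.
ω_d = ω_n√(1 − ζ²) = 17.89 × √(1 − 0.159) = 16.41 rad/s.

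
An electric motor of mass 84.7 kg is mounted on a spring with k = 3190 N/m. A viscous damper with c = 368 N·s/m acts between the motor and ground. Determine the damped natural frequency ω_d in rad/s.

ω_n = √(k/m) = √(3190/84.7) = 6.137 rad/s.
Critical damping c_c = 2√(k·m) = 2√(3190 × 84.7) = 1040 N·s/m, so ζ = c/c_c = 368/1040 = 0.3540.
ω_d = ω_n√(1 − ζ²) = 6.137 × √(1 − 0.125) = 5.740 rad/s.

5.74 rad/s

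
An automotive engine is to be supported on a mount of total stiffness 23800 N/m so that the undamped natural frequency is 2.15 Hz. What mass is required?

130 kg

ω_n = 2πf_n = 2π × 2.15 = 13.51 rad/s.
m = k/ω_n² = 23800/13.51² = 23800/182.5 = 130.4 kg.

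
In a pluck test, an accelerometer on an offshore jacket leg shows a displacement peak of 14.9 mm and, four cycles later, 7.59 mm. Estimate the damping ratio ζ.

0.0268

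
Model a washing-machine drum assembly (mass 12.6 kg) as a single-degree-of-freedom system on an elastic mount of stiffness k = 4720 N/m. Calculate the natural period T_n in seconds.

ω_n = √(k/m) = √(4720/12.6) = √374.6 = 19.35 rad/s.
T_n = 2π/ω_n = 6.283/19.35 = 0.3246 s.

0.325 s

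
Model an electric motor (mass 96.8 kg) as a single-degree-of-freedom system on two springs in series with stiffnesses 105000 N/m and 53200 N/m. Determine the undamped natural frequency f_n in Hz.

Series springs: 1/k_eq = 1/105000 + 1/53200 = 2.832×10^-5, so k_eq = 35310 N/m.
ω_n = √(k_eq/m) = √(35310/96.8) = √364.8 = 19.10 rad/s.
f_n = ω_n/(2π) = 19.10/6.283 = 3.040 Hz.

3.04 Hz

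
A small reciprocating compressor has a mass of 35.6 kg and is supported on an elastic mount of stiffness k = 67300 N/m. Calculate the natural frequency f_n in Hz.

6.92 Hz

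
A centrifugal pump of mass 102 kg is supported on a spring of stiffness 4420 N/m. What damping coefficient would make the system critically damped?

c_c = 2√(k·m) = 2√(4420 × 102) = 2 × 671.4 = 1343 N·s/m.

1340 N·s/m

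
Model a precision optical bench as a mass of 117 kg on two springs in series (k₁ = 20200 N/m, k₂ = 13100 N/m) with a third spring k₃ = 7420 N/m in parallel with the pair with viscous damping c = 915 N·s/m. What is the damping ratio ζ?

0.341

Series pair: k_s = k₁k₂/(k₁+k₂) = (20200)(13100)/(20200 + 13100) = 7947 N/m. In parallel with k₃: k_eq = 7947 + 7420 = 15370 N/m.
ω_n = √(k_eq/m) = √(15370/117) = 11.46 rad/s.
Critical damping c_c = 2√(k_eq·m) = 2√(15370 × 117) = 2682 N·s/m, so ζ = c/c_c = 915/2682 = 0.3412.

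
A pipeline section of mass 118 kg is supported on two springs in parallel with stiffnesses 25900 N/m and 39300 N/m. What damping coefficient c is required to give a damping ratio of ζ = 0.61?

3380 N·s/m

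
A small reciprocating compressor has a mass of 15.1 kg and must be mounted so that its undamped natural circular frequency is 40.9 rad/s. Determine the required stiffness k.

k = m·ω_n² = 15.1 × 40.90² = 15.1 × 1673 = 25260 N/m.

25300 N/m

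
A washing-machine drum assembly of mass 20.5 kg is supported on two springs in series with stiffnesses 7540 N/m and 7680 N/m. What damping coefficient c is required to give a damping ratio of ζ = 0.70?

391 N·s/m

Series springs: 1/k_eq = 1/7540 + 1/7680 = 0.0002628, so k_eq = 3805 N/m.
c_c = 2√(k_eq·m) = 2√(3805 × 20.5) = 558.6 N·s/m.
c = ζ·c_c = 0.70 × 558.6 = 391.0 N·s/m.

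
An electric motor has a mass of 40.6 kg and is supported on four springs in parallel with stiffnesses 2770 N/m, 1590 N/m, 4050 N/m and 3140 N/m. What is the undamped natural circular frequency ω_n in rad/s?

Parallel springs add: k_eq = 2770 + 1590 + 4050 + 3140 = 11550 N/m.
ω_n = √(k_eq/m) = √(11550/40.6) = √284.5 = 16.87 rad/s.

16.9 rad/s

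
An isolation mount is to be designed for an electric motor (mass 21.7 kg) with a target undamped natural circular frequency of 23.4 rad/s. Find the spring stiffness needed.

11900 N/m

k = m·ω_n² = 21.7 × 23.40² = 21.7 × 547.6 = 11880 N/m.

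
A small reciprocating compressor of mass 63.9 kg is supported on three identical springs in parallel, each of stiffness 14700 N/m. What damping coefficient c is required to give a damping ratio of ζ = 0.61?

Parallel springs add: k_eq = 3 × 14700 = 44100 N/m.
c_c = 2√(k_eq·m) = 2√(44100 × 63.9) = 3357 N·s/m.
c = ζ·c_c = 0.61 × 3357 = 2048 N·s/m.

2050 N·s/m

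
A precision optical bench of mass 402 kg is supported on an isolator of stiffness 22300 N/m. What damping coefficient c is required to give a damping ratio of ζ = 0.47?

2810 N·s/m

c_c = 2√(k·m) = 2√(22300 × 402) = 5988 N·s/m.
c = ζ·c_c = 0.47 × 5988 = 2814 N·s/m.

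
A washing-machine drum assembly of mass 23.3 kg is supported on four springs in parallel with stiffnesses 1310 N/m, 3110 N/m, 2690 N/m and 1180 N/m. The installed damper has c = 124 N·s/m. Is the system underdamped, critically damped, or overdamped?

Parallel springs add: k_eq = 1310 + 3110 + 2690 + 1180 = 8290 N/m.
c_c = 2√(k_eq·m) = 879.0 N·s/m; ζ = c/c_c = 124/879.0 = 0.141.
Since ζ < 1 the system is underdamped.

underdamped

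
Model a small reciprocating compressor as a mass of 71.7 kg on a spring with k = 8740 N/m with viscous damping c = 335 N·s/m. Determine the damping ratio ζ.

ω_n = √(k/m) = √(8740/71.7) = 11.04 rad/s.
Critical damping c_c = 2√(k·m) = 2√(8740 × 71.7) = 1583 N·s/m, so ζ = c/c_c = 335/1583 = 0.2116.

0.212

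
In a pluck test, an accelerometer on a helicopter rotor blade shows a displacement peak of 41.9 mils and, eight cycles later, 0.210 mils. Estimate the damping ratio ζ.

Logarithmic decrement δ = (1/n)·ln(x₀/x_n) = (1/8)·ln(41.9/0.210) = (1/8)·ln(199.5) = 0.6620.
ζ = δ/√(4π² + δ²) = 0.6620/√(39.48 + 0.438) = 0.6620/6.318 = 0.1048.

0.105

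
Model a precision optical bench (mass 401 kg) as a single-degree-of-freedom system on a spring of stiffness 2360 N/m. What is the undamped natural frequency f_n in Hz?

0.386 Hz

ω_n = √(k/m) = √(2360/401) = √5.885 = 2.426 rad/s.
f_n = ω_n/(2π) = 2.426/6.283 = 0.3861 Hz.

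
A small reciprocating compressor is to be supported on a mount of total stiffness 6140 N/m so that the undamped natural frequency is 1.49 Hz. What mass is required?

70.1 kg

ω_n = 2πf_n = 2π × 1.49 = 9.362 rad/s.
m = k/ω_n² = 6140/9.362² = 6140/87.65 = 70.05 kg.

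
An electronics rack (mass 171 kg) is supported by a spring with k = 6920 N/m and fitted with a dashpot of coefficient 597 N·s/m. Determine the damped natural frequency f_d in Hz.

ω_n = √(k/m) = √(6920/171) = 6.361 rad/s.
Critical damping c_c = 2√(k·m) = 2√(6920 × 171) = 2176 N·s/m, so ζ = c/c_c = 597/2176 = 0.2744.
ω_d = ω_n√(1 − ζ²) = 6.361 × √(1 − 0.0753) = 6.117 rad/s.
f_d = ω_d/(2π) = 0.9736 Hz.

0.974 Hz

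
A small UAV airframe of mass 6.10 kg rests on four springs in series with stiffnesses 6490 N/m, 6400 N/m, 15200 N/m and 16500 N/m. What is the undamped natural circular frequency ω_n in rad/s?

19.4 rad/s

Series springs: 1/k_eq = 1/6490 + 1/6400 + 1/15200 + 1/16500 = 0.0004367, so k_eq = 2290 N/m.
ω_n = √(k_eq/m) = √(2290/6.10) = √375.4 = 19.37 rad/s.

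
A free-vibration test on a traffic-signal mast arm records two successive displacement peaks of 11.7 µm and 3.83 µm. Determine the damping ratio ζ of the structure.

Logarithmic decrement δ = (1/n)·ln(x₀/x_n) = (1/1)·ln(11.7/3.83) = (1/1)·ln(3.055) = 1.117.
ζ = δ/√(4π² + δ²) = 1.117/√(39.48 + 1.25) = 1.117/6.382 = 0.1750.

0.175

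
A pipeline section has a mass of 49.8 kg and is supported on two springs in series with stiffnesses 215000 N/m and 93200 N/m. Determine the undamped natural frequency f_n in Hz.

Series springs: 1/k_eq = 1/215000 + 1/93200 = 1.538×10^-5, so k_eq = 65020 N/m.
ω_n = √(k_eq/m) = √(65020/49.8) = √1306 = 36.13 rad/s.
f_n = ω_n/(2π) = 36.13/6.283 = 5.751 Hz.

5.75 Hz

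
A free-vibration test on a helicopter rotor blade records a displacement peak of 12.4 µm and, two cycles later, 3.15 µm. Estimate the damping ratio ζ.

0.108

Logarithmic decrement δ = (1/n)·ln(x₀/x_n) = (1/2)·ln(12.4/3.15) = (1/2)·ln(3.937) = 0.6851.
ζ = δ/√(4π² + δ²) = 0.6851/√(39.48 + 0.469) = 0.6851/6.320 = 0.1084.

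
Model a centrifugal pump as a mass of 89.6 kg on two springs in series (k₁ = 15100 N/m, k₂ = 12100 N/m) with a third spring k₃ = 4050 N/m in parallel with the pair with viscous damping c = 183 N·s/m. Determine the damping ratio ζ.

0.0932

Series pair: k_s = k₁k₂/(k₁+k₂) = (15100)(12100)/(15100 + 12100) = 6717 N/m. In parallel with k₃: k_eq = 6717 + 4050 = 10770 N/m.
ω_n = √(k_eq/m) = √(10770/89.6) = 10.96 rad/s.
Critical damping c_c = 2√(k_eq·m) = 2√(10770 × 89.6) = 1964 N·s/m, so ζ = c/c_c = 183/1964 = 0.09316.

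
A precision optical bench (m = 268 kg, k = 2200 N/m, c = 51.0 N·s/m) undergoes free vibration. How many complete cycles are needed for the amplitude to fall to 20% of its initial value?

8 cycles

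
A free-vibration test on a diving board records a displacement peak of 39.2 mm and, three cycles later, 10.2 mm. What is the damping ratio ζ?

0.0712

Logarithmic decrement δ = (1/n)·ln(x₀/x_n) = (1/3)·ln(39.2/10.2) = (1/3)·ln(3.843) = 0.4488.
ζ = δ/√(4π² + δ²) = 0.4488/√(39.48 + 0.201) = 0.4488/6.299 = 0.07124.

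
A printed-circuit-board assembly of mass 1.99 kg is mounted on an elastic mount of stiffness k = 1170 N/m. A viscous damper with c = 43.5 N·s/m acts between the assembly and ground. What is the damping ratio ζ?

ω_n = √(k/m) = √(1170/1.99) = 24.25 rad/s.
Critical damping c_c = 2√(k·m) = 2√(1170 × 1.99) = 96.50 N·s/m, so ζ = c/c_c = 43.5/96.50 = 0.4508.

0.451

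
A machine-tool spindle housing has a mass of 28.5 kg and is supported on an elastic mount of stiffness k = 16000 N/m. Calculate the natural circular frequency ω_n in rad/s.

23.7 rad/s

ω_n = √(k/m) = √(16000/28.5) = √561.4 = 23.69 rad/s.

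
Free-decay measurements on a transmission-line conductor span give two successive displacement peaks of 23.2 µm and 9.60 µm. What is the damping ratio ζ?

0.139

Logarithmic decrement δ = (1/n)·ln(x₀/x_n) = (1/1)·ln(23.2/9.60) = (1/1)·ln(2.417) = 0.8824.
ζ = δ/√(4π² + δ²) = 0.8824/√(39.48 + 0.779) = 0.8824/6.345 = 0.1391.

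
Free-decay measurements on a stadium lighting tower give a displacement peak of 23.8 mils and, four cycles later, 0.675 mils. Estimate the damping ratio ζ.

Logarithmic decrement δ = (1/n)·ln(x₀/x_n) = (1/4)·ln(23.8/0.675) = (1/4)·ln(35.26) = 0.8907.
ζ = δ/√(4π² + δ²) = 0.8907/√(39.48 + 0.793) = 0.8907/6.346 = 0.1404.

0.140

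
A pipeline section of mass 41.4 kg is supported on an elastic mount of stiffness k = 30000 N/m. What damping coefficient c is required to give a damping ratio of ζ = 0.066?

c_c = 2√(k·m) = 2√(30000 × 41.4) = 2229 N·s/m.
c = ζ·c_c = 0.066 × 2229 = 147.1 N·s/m.

147 N·s/m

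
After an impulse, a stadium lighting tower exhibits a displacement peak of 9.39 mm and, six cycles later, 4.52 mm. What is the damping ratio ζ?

0.0194

Logarithmic decrement δ = (1/n)·ln(x₀/x_n) = (1/6)·ln(9.39/4.52) = (1/6)·ln(2.077) = 0.1219.
ζ = δ/√(4π² + δ²) = 0.1219/√(39.48 + 0.0148) = 0.1219/6.284 = 0.01939.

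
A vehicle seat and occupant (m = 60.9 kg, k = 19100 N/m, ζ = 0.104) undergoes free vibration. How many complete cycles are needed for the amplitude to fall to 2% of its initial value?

6 cycles

Logarithmic decrement δ = 2πζ/√(1 − ζ²) = 2π × 0.1040/√(1 − 0.0108) = 0.6570.
x_n/x₀ = e^(−nδ) ≤ 0.02; take ln: n ≥ ln(1/0.02)/δ = 3.912/0.6570 = 5.954.
So 6 complete cycles are required.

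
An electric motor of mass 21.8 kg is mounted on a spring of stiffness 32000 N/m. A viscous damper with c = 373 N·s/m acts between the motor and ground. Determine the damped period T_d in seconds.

ω_n = √(k/m) = √(32000/21.8) = 38.31 rad/s.
Critical damping c_c = 2√(k·m) = 2√(32000 × 21.8) = 1670 N·s/m, so ζ = c/c_c = 373/1670 = 0.2233.
ω_d = ω_n√(1 − ζ²) = 38.31 × √(1 − 0.0499) = 37.35 rad/s.
T_d = 2π/ω_d = 0.1682 s.

0.168 s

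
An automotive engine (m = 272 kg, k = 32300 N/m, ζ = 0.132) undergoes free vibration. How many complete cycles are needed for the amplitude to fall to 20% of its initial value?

2 cycles

Logarithmic decrement δ = 2πζ/√(1 − ζ²) = 2π × 0.1320/√(1 − 0.0174) = 0.8367.
x_n/x₀ = e^(−nδ) ≤ 0.2; take ln: n ≥ ln(1/0.2)/δ = 1.609/0.8367 = 1.924.
So 2 complete cycles are required.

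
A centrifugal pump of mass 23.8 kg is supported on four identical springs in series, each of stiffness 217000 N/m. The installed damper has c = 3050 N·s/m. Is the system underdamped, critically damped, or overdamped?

overdamped

Series springs: 1/k_eq = 4/217000, so k_eq = 217000/4 = 54250 N/m.
c_c = 2√(k_eq·m) = 2273 N·s/m; ζ = c/c_c = 3050/2273 = 1.34.
Since ζ > 1 the system is overdamped.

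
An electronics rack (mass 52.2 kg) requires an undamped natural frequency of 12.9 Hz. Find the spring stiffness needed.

343000 N/m

ω_n = 2πf_n = 2π × 12.9 = 81.05 rad/s.
k = m·ω_n² = 52.2 × 81.05² = 52.2 × 6570 = 342900 N/m.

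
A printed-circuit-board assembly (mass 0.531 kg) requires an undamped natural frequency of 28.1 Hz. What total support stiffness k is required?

ω_n = 2πf_n = 2π × 28.1 = 176.6 rad/s.
k = m·ω_n² = 0.531 × 176.6² = 0.531 × 31170 = 16550 N/m.

16600 N/m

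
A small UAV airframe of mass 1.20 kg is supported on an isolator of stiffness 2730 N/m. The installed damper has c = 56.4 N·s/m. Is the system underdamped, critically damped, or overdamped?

c_c = 2√(k·m) = 114.5 N·s/m; ζ = c/c_c = 56.4/114.5 = 0.493.
Since ζ < 1 the system is underdamped.

underdamped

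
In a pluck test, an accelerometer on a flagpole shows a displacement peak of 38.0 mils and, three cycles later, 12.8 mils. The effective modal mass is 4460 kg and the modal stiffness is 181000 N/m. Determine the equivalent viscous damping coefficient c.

Logarithmic decrement δ = (1/n)·ln(x₀/x_n) = (1/3)·ln(38.0/12.8) = (1/3)·ln(2.969) = 0.3627.
ζ = δ/√(4π² + δ²) = 0.3627/√(39.48 + 0.132) = 0.3627/6.294 = 0.05763.
c = ζ · 2√(km) = 0.05763 × 2√(181000 × 4460) = 0.05763 × 56820 = 3275 N·s/m.

3270 N·s/m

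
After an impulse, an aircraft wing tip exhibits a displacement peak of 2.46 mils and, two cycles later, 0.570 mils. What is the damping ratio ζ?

Logarithmic decrement δ = (1/n)·ln(x₀/x_n) = (1/2)·ln(2.46/0.570) = (1/2)·ln(4.316) = 0.7311.
ζ = δ/√(4π² + δ²) = 0.7311/√(39.48 + 0.535) = 0.7311/6.326 = 0.1156.

0.116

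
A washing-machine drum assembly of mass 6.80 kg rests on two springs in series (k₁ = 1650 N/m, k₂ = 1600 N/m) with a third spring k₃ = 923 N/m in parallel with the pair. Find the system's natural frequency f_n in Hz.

Series pair: k_s = k₁k₂/(k₁+k₂) = (1650)(1600)/(1650 + 1600) = 812.3 N/m. In parallel with k₃: k_eq = 812.3 + 923 = 1735 N/m.
ω_n = √(k_eq/m) = √(1735/6.80) = √255.2 = 15.97 rad/s.
f_n = ω_n/(2π) = 15.97/6.283 = 2.542 Hz.

2.54 Hz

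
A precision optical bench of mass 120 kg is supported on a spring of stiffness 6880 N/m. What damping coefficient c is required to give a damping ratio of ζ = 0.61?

c_c = 2√(k·m) = 2√(6880 × 120) = 1817 N·s/m.
c = ζ·c_c = 0.61 × 1817 = 1109 N·s/m.

1110 N·s/m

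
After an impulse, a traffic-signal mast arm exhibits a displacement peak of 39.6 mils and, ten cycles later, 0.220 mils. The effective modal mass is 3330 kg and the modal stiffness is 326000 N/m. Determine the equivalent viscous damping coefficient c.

5430 N·s/m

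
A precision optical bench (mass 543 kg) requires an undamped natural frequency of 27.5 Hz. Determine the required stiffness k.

ω_n = 2πf_n = 2π × 27.5 = 172.8 rad/s.
k = m·ω_n² = 543 × 172.8² = 543 × 29860 = 16210000 N/m.

16200000 N/m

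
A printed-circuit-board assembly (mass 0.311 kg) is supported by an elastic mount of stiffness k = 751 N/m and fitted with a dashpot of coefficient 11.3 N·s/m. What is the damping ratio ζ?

0.370

ω_n = √(k/m) = √(751.0/0.311) = 49.14 rad/s.
Critical damping c_c = 2√(k·m) = 2√(751.0 × 0.311) = 30.57 N·s/m, so ζ = c/c_c = 11.3/30.57 = 0.3697.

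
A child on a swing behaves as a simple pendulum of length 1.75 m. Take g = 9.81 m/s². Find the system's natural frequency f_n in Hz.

For a simple pendulum ω_n = √(g/L) = √(9.81/1.75) = √5.606 = 2.368 rad/s.
f_n = ω_n/(2π) = 2.368/6.283 = 0.3768 Hz.

0.377 Hz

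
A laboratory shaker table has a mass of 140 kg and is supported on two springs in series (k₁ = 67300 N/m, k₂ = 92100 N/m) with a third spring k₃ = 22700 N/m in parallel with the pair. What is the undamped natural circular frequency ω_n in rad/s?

21.0 rad/s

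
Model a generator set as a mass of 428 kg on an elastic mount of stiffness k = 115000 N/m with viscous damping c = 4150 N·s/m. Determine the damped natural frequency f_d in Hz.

ω_n = √(k/m) = √(115000/428) = 16.39 rad/s.
Critical damping c_c = 2√(k·m) = 2√(115000 × 428) = 14030 N·s/m, so ζ = c/c_c = 4150/14030 = 0.2958.
ω_d = ω_n√(1 − ζ²) = 16.39 × √(1 − 0.0875) = 15.66 rad/s.
f_d = ω_d/(2π) = 2.492 Hz.

2.49 Hz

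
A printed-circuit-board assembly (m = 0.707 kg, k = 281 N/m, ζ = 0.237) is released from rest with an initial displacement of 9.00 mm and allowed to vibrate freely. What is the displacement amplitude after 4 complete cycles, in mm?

Logarithmic decrement δ = 2πζ/√(1 − ζ²) = 2π × 0.2370/√(1 − 0.0562) = 1.533.
After n cycles, x_n/x₀ = e^(−nδ), so x_4 = 9.00 × e^(−4 × 1.533) = 9.00 × 0.002174 = 0.01957 mm.

0.0196 mm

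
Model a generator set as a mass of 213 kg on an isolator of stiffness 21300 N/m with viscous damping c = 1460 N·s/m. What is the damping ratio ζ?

0.343

ω_n = √(k/m) = √(21300/213) = 10.00 rad/s.
Critical damping c_c = 2√(k·m) = 2√(21300 × 213) = 4260 N·s/m, so ζ = c/c_c = 1460/4260 = 0.3427.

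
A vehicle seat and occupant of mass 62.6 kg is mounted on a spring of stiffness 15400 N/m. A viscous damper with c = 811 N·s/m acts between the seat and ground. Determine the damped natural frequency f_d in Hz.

2.27 Hz

ω_n = √(k/m) = √(15400/62.6) = 15.68 rad/s.
Critical damping c_c = 2√(k·m) = 2√(15400 × 62.6) = 1964 N·s/m, so ζ = c/c_c = 811/1964 = 0.4130.
ω_d = ω_n√(1 − ζ²) = 15.68 × √(1 − 0.171) = 14.28 rad/s.
f_d = ω_d/(2π) = 2.273 Hz.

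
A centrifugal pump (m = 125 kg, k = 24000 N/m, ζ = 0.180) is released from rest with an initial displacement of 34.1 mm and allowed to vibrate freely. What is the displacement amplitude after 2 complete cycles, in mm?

3.42 mm

Logarithmic decrement δ = 2πζ/√(1 − ζ²) = 2π × 0.1800/√(1 − 0.0324) = 1.150.
After n cycles, x_n/x₀ = e^(−nδ), so x_2 = 34.1 × e^(−2 × 1.150) = 34.1 × 0.1003 = 3.421 mm.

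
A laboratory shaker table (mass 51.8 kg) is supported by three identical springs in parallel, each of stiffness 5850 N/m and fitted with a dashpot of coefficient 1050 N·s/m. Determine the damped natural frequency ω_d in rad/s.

15.4 rad/s

Parallel springs add: k_eq = 3 × 5850 = 17550 N/m.
ω_n = √(k_eq/m) = √(17550/51.8) = 18.41 rad/s.
Critical damping c_c = 2√(k_eq·m) = 2√(17550 × 51.8) = 1907 N·s/m, so ζ = c/c_c = 1050/1907 = 0.5506.
ω_d = ω_n√(1 − ζ²) = 18.41 × √(1 − 0.303) = 15.36 rad/s.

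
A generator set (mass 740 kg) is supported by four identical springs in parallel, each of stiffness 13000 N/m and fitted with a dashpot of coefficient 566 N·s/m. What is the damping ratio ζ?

Parallel springs add: k_eq = 4 × 13000 = 52000 N/m.
ω_n = √(k_eq/m) = √(52000/740) = 8.383 rad/s.
Critical damping c_c = 2√(k_eq·m) = 2√(52000 × 740) = 12410 N·s/m, so ζ = c/c_c = 566/12410 = 0.04562.

0.0456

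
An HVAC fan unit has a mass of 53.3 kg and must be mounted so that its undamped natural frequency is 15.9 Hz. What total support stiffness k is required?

ω_n = 2πf_n = 2π × 15.9 = 99.90 rad/s.
k = m·ω_n² = 53.3 × 99.90² = 53.3 × 9981 = 532000 N/m.

532000 N/m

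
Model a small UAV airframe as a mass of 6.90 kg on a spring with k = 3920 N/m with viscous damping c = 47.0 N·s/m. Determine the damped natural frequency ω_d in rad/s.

23.6 rad/s

ω_n = √(k/m) = √(3920/6.90) = 23.84 rad/s.
Critical damping c_c = 2√(k·m) = 2√(3920 × 6.90) = 328.9 N·s/m, so ζ = c/c_c = 47.0/328.9 = 0.1429.
ω_d = ω_n√(1 − ζ²) = 23.84 × √(1 − 0.0204) = 23.59 rad/s.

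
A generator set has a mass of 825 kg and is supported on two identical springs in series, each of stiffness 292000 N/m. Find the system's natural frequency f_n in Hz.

2.12 Hz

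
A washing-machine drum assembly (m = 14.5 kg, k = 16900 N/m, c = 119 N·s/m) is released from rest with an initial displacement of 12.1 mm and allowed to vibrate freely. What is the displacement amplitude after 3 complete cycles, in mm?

ζ = c/(2√(km)) = 119/(2√(16900 × 14.5)) = 119/990.1 = 0.1202.
Logarithmic decrement δ = 2πζ/√(1 − ζ²) = 2π × 0.1202/√(1 − 0.0144) = 0.7607.
After n cycles, x_n/x₀ = e^(−nδ), so x_3 = 12.1 × e^(−3 × 0.7607) = 12.1 × 0.1021 = 1.235 mm.

1.23 mm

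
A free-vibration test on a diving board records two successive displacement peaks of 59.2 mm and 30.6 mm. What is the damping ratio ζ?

0.104

Logarithmic decrement δ = (1/n)·ln(x₀/x_n) = (1/1)·ln(59.2/30.6) = (1/1)·ln(1.935) = 0.6599.
ζ = δ/√(4π² + δ²) = 0.6599/√(39.48 + 0.435) = 0.6599/6.318 = 0.1045.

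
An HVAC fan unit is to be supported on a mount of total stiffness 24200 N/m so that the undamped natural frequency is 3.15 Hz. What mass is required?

61.8 kg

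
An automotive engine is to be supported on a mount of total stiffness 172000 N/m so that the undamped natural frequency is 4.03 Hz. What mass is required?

ω_n = 2πf_n = 2π × 4.03 = 25.32 rad/s.
m = k/ω_n² = 172000/25.32² = 172000/641.2 = 268.3 kg.

268 kg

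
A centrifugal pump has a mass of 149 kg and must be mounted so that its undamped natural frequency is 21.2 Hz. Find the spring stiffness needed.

2640000 N/m

ω_n = 2πf_n = 2π × 21.2 = 133.2 rad/s.
k = m·ω_n² = 149 × 133.2² = 149 × 17740 = 2644000 N/m.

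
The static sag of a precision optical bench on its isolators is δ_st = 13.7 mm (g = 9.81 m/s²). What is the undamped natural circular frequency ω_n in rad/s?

ω_n = √(g/δ_st) = √(9.81/0.0137) = √716.1 = 26.76 rad/s.

26.8 rad/s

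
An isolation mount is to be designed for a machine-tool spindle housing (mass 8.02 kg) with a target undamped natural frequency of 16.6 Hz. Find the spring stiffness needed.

87200 N/m

ω_n = 2πf_n = 2π × 16.6 = 104.3 rad/s.
k = m·ω_n² = 8.02 × 104.3² = 8.02 × 10880 = 87250 N/m.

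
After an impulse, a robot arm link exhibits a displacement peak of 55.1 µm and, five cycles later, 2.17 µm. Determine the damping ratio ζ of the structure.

0.102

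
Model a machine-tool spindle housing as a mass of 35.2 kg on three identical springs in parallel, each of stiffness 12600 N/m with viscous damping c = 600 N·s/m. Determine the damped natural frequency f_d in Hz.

5.04 Hz

Parallel springs add: k_eq = 3 × 12600 = 37800 N/m.
ω_n = √(k_eq/m) = √(37800/35.2) = 32.77 rad/s.
Critical damping c_c = 2√(k_eq·m) = 2√(37800 × 35.2) = 2307 N·s/m, so ζ = c/c_c = 600/2307 = 0.2601.
ω_d = ω_n√(1 − ζ²) = 32.77 × √(1 − 0.0676) = 31.64 rad/s.
f_d = ω_d/(2π) = 5.036 Hz.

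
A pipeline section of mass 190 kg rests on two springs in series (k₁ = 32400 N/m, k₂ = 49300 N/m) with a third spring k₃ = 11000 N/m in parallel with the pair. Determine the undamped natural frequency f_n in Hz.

2.02 Hz

Series pair: k_s = k₁k₂/(k₁+k₂) = (32400)(49300)/(32400 + 49300) = 19550 N/m. In parallel with k₃: k_eq = 19550 + 11000 = 30550 N/m.
ω_n = √(k_eq/m) = √(30550/190) = √160.8 = 12.68 rad/s.
f_n = ω_n/(2π) = 12.68/6.283 = 2.018 Hz.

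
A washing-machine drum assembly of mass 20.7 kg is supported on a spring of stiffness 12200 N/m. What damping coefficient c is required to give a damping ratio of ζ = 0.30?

c_c = 2√(k·m) = 2√(12200 × 20.7) = 1005 N·s/m.
c = ζ·c_c = 0.30 × 1005 = 301.5 N·s/m.

302 N·s/m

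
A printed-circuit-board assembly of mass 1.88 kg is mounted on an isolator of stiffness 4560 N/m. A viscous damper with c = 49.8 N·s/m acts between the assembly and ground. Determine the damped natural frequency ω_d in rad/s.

ω_n = √(k/m) = √(4560/1.88) = 49.25 rad/s.
Critical damping c_c = 2√(k·m) = 2√(4560 × 1.88) = 185.2 N·s/m, so ζ = c/c_c = 49.8/185.2 = 0.2689.
ω_d = ω_n√(1 − ζ²) = 49.25 × √(1 − 0.0723) = 47.44 rad/s.

47.4 rad/s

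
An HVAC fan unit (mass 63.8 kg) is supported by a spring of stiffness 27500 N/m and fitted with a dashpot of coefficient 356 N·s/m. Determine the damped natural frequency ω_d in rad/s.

20.6 rad/s

ω_n = √(k/m) = √(27500/63.8) = 20.76 rad/s.
Critical damping c_c = 2√(k·m) = 2√(27500 × 63.8) = 2649 N·s/m, so ζ = c/c_c = 356/2649 = 0.1344.
ω_d = ω_n√(1 − ζ²) = 20.76 × √(1 − 0.0181) = 20.57 rad/s.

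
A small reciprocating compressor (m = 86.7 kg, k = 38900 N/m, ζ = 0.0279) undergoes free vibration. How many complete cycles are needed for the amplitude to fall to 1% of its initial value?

27 cycles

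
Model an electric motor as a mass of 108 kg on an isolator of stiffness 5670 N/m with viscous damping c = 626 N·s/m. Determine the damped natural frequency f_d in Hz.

ω_n = √(k/m) = √(5670/108) = 7.246 rad/s.
Critical damping c_c = 2√(k·m) = 2√(5670 × 108) = 1565 N·s/m, so ζ = c/c_c = 626/1565 = 0.4000.
ω_d = ω_n√(1 − ζ²) = 7.246 × √(1 − 0.160) = 6.641 rad/s.
f_d = ω_d/(2π) = 1.057 Hz.

1.06 Hz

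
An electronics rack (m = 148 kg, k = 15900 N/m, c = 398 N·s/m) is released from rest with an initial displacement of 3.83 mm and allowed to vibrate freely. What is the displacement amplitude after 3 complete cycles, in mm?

0.325 mm

ζ = c/(2√(km)) = 398/(2√(15900 × 148)) = 398/3068 = 0.1297.
Logarithmic decrement δ = 2πζ/√(1 − ζ²) = 2π × 0.1297/√(1 − 0.0168) = 0.8220.
After n cycles, x_n/x₀ = e^(−nδ), so x_3 = 3.83 × e^(−3 × 0.8220) = 3.83 × 0.08492 = 0.3252 mm.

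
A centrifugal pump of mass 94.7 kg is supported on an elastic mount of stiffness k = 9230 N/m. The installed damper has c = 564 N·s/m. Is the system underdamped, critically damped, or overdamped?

underdamped

c_c = 2√(k·m) = 1870 N·s/m; ζ = c/c_c = 564/1870 = 0.302.
Since ζ < 1 the system is underdamped.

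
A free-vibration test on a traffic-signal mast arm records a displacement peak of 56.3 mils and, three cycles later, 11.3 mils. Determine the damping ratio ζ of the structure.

0.0849

Logarithmic decrement δ = (1/n)·ln(x₀/x_n) = (1/3)·ln(56.3/11.3) = (1/3)·ln(4.982) = 0.5353.
ζ = δ/√(4π² + δ²) = 0.5353/√(39.48 + 0.287) = 0.5353/6.306 = 0.08489.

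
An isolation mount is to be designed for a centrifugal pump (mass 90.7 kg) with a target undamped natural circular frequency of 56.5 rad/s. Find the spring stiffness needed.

290000 N/m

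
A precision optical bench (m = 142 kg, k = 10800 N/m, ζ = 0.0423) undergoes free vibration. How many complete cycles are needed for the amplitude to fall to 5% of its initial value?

Logarithmic decrement δ = 2πζ/√(1 − ζ²) = 2π × 0.04230/√(1 − 0.00179) = 0.2660.
x_n/x₀ = e^(−nδ) ≤ 0.05; take ln: n ≥ ln(1/0.05)/δ = 2.996/0.2660 = 11.26.
So 12 complete cycles are required.

12 cycles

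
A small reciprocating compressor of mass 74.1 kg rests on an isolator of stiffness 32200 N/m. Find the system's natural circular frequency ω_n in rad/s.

ω_n = √(k/m) = √(32200/74.1) = √434.5 = 20.85 rad/s.

20.8 rad/s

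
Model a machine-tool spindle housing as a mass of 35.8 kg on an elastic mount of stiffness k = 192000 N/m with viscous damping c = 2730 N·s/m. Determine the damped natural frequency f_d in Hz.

9.95 Hz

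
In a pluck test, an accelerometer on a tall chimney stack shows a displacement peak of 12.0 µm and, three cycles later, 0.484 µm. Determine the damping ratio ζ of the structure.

Logarithmic decrement δ = (1/n)·ln(x₀/x_n) = (1/3)·ln(12.0/0.484) = (1/3)·ln(24.79) = 1.070.
ζ = δ/√(4π² + δ²) = 1.070/√(39.48 + 1.15) = 1.070/6.374 = 0.1679.

0.168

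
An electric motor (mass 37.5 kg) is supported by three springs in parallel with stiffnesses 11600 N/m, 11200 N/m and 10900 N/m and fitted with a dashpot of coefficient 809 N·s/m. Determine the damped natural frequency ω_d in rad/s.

28.0 rad/s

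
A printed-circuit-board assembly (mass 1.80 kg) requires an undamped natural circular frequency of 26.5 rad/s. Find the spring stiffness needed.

k = m·ω_n² = 1.80 × 26.50² = 1.80 × 702.2 = 1264 N/m.

1260 N/m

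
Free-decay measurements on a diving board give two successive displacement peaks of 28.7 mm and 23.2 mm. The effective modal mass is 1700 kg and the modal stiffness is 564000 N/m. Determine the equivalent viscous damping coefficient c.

2100 N·s/m

Logarithmic decrement δ = (1/n)·ln(x₀/x_n) = (1/1)·ln(28.7/23.2) = (1/1)·ln(1.237) = 0.2127.
ζ = δ/√(4π² + δ²) = 0.2127/√(39.48 + 0.0453) = 0.2127/6.287 = 0.03384.
c = ζ · 2√(km) = 0.03384 × 2√(564000 × 1700) = 0.03384 × 61930 = 2096 N·s/m.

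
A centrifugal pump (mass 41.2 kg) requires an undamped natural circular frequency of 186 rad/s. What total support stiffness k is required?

1430000 N/m

k = m·ω_n² = 41.2 × 186.0² = 41.2 × 34600 = 1425000 N/m.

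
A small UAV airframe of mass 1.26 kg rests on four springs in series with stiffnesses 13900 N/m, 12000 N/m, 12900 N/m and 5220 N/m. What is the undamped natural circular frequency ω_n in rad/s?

Series springs: 1/k_eq = 1/13900 + 1/12000 + 1/12900 + 1/5220 = 0.0004244, so k_eq = 2356 N/m.
ω_n = √(k_eq/m) = √(2356/1.26) = √1870 = 43.25 rad/s.

43.2 rad/s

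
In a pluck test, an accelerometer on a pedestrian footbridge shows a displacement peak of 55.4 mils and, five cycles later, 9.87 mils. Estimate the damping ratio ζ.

Logarithmic decrement δ = (1/n)·ln(x₀/x_n) = (1/5)·ln(55.4/9.87) = (1/5)·ln(5.613) = 0.3450.
ζ = δ/√(4π² + δ²) = 0.3450/√(39.48 + 0.119) = 0.3450/6.293 = 0.05483.

0.0548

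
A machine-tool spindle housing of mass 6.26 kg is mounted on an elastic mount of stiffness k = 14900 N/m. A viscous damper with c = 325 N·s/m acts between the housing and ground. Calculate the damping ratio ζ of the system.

0.532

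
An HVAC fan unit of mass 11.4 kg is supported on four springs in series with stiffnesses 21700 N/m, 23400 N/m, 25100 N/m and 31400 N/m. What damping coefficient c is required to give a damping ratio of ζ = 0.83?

442 N·s/m

Series springs: 1/k_eq = 1/21700 + 1/23400 + 1/25100 + 1/31400 = 0.0001605, so k_eq = 6230 N/m.
c_c = 2√(k_eq·m) = 2√(6230 × 11.4) = 533.0 N·s/m.
c = ζ·c_c = 0.83 × 533.0 = 442.4 N·s/m.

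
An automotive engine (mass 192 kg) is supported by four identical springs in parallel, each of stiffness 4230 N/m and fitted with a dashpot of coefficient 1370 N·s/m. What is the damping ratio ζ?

0.380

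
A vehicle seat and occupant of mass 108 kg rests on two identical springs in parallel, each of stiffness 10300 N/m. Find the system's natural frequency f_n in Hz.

2.20 Hz

Parallel springs add: k_eq = 2 × 10300 = 20600 N/m.
ω_n = √(k_eq/m) = √(20600/108) = √190.7 = 13.81 rad/s.
f_n = ω_n/(2π) = 13.81/6.283 = 2.198 Hz.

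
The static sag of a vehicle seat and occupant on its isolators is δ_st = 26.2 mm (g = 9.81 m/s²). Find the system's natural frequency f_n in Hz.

ω_n = √(g/δ_st) = √(9.81/0.0262) = √374.4 = 19.35 rad/s.
f_n = ω_n/(2π) = 19.35/6.283 = 3.080 Hz.

3.08 Hz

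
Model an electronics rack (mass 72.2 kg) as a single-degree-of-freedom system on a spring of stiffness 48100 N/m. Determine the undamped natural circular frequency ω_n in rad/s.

25.8 rad/s

ω_n = √(k/m) = √(48100/72.2) = √666.2 = 25.81 rad/s.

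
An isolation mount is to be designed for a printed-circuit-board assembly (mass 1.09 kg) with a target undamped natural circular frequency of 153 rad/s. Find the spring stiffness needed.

25500 N/m

k = m·ω_n² = 1.09 × 153.0² = 1.09 × 23410 = 25520 N/m.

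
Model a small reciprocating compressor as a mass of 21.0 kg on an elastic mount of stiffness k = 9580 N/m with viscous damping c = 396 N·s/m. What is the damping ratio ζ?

0.441

ω_n = √(k/m) = √(9580/21.0) = 21.36 rad/s.
Critical damping c_c = 2√(k·m) = 2√(9580 × 21.0) = 897.1 N·s/m, so ζ = c/c_c = 396/897.1 = 0.4414.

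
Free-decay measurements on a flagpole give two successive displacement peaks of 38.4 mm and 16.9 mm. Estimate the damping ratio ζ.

0.130

Logarithmic decrement δ = (1/n)·ln(x₀/x_n) = (1/1)·ln(38.4/16.9) = (1/1)·ln(2.272) = 0.8207.
ζ = δ/√(4π² + δ²) = 0.8207/√(39.48 + 0.674) = 0.8207/6.337 = 0.1295.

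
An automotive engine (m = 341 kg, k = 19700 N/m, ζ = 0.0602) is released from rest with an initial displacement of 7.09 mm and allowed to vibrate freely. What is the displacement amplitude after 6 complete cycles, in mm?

Logarithmic decrement δ = 2πζ/√(1 − ζ²) = 2π × 0.06020/√(1 − 0.00362) = 0.3789.
After n cycles, x_n/x₀ = e^(−nδ), so x_6 = 7.09 × e^(−6 × 0.3789) = 7.09 × 0.1029 = 0.7298 mm.

0.730 mm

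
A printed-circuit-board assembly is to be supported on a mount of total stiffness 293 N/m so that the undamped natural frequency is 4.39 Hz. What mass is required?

ω_n = 2πf_n = 2π × 4.39 = 27.58 rad/s.
m = k/ω_n² = 293/27.58² = 293/760.8 = 0.3851 kg.

0.385 kg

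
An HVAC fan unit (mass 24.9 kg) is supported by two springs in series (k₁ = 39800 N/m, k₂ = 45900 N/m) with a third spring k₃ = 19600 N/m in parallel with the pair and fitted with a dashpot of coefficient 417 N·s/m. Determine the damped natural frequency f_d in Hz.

Series pair: k_s = k₁k₂/(k₁+k₂) = (39800)(45900)/(39800 + 45900) = 21320 N/m. In parallel with k₃: k_eq = 21320 + 19600 = 40920 N/m.
ω_n = √(k_eq/m) = √(40920/24.9) = 40.54 rad/s.
Critical damping c_c = 2√(k_eq·m) = 2√(40920 × 24.9) = 2019 N·s/m, so ζ = c/c_c = 417/2019 = 0.2066.
ω_d = ω_n√(1 − ζ²) = 40.54 × √(1 − 0.0427) = 39.66 rad/s.
f_d = ω_d/(2π) = 6.312 Hz.

6.31 Hz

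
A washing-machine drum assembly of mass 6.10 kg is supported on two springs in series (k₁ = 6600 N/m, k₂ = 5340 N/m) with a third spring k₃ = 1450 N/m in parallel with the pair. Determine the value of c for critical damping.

Series pair: k_s = k₁k₂/(k₁+k₂) = (6600)(5340)/(6600 + 5340) = 2952 N/m. In parallel with k₃: k_eq = 2952 + 1450 = 4402 N/m.
c_c = 2√(k_eq·m) = 2√(4402 × 6.10) = 2 × 163.9 = 327.7 N·s/m.

328 N·s/m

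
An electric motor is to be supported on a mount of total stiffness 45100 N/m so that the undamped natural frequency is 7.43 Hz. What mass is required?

20.7 kg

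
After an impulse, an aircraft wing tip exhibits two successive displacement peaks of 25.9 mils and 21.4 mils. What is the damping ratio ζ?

Logarithmic decrement δ = (1/n)·ln(x₀/x_n) = (1/1)·ln(25.9/21.4) = (1/1)·ln(1.210) = 0.1909.
ζ = δ/√(4π² + δ²) = 0.1909/√(39.48 + 0.0364) = 0.1909/6.286 = 0.03036.

0.0304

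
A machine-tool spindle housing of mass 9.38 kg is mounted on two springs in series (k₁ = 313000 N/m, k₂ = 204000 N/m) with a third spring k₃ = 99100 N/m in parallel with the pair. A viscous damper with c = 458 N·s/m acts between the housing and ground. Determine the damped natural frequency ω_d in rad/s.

Series pair: k_s = k₁k₂/(k₁+k₂) = (313000)(204000)/(313000 + 204000) = 123500 N/m. In parallel with k₃: k_eq = 123500 + 99100 = 222600 N/m.
ω_n = √(k_eq/m) = √(222600/9.38) = 154.1 rad/s.
Critical damping c_c = 2√(k_eq·m) = 2√(222600 × 9.38) = 2890 N·s/m, so ζ = c/c_c = 458/2890 = 0.1585.
ω_d = ω_n√(1 − ζ²) = 154.1 × √(1 − 0.0251) = 152.1 rad/s.

152 rad/s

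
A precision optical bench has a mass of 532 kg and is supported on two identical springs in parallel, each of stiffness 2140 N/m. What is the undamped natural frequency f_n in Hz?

0.451 Hz

Parallel springs add: k_eq = 2 × 2140 = 4280 N/m.
ω_n = √(k_eq/m) = √(4280/532) = √8.045 = 2.836 rad/s.
f_n = ω_n/(2π) = 2.836/6.283 = 0.4514 Hz.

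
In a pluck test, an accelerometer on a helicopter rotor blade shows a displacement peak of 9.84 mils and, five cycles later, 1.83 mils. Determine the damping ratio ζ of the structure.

Logarithmic decrement δ = (1/n)·ln(x₀/x_n) = (1/5)·ln(9.84/1.83) = (1/5)·ln(5.377) = 0.3364.
ζ = δ/√(4π² + δ²) = 0.3364/√(39.48 + 0.113) = 0.3364/6.292 = 0.05347.

0.0535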